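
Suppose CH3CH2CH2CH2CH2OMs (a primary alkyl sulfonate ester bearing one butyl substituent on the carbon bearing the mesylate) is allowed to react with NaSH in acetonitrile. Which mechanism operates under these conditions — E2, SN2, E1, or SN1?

Conditions: a primary substrate with a strong nucleophile in the polar aprotic solvent acetonitrile.
These conditions are the textbook signature of the SN2 pathway.
An unhindered substrate with a strong nucleophile in a polar aprotic solvent favours one-step backside displacement.

SN2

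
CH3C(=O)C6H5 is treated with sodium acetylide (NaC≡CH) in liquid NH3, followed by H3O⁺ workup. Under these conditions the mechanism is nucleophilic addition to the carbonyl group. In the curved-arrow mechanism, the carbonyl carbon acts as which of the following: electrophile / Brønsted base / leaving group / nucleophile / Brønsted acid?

electrophile

Step 1: Nucleophilic addition: HC≡C⁻ adds to the carbonyl carbon, pushing the π(C=O) electron pair onto oxygen and giving a tetrahedral alkoxide.
The carbonyl carbon accepts an electron pair into an empty or π* orbital — it is the electrophile.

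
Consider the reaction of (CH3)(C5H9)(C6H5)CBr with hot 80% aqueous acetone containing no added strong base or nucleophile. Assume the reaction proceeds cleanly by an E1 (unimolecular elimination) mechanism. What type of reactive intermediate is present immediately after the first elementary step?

tertiary carbocation

Step 1: Rate-determining heterolysis of the C–Br bond gives Br⁻ and a tertiary carbocation.
After step 1 the species present is a tertiary carbocation.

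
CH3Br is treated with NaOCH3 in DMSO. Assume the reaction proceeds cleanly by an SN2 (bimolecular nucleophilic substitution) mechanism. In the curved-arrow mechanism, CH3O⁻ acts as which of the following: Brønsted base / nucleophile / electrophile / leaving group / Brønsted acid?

Step 1: CH3O⁻ attacks the back face of the α-carbon while Br⁻ departs with the C–Br bonding pair — a single concerted displacement through a pentacoordinate transition state.
CH3O⁻ donates an electron pair to form a new σ-bond to carbon — it is the nucleophile.

nucleophile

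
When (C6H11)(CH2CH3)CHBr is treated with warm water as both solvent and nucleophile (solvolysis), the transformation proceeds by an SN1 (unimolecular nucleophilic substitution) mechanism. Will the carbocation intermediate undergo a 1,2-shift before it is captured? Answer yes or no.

yes

The first-formed carbocation is secondary.
The adjacent cyclohexyl carbon already bears 2 other carbon substituents and has a hydrogen to migrate; after a 1,2-hydride shift from that carbon the positive charge sits on a tertiary centre.
Tertiary is more stable than secondary, so the shift occurs.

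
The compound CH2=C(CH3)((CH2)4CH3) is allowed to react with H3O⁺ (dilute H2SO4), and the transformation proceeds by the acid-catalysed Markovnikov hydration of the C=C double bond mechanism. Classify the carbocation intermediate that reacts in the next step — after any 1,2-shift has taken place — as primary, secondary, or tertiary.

tertiary

Step 1: The π electrons of the C=C bond attack a proton of H3O⁺; Markovnikov addition places the new C–H on the less-substituted alkene carbon, so the positive charge ends up on the more-substituted carbon — a tertiary carbocation. H2O is released.
No single 1,2-shift to an adjacent carbon would give a more-substituted cation, so no rearrangement occurs.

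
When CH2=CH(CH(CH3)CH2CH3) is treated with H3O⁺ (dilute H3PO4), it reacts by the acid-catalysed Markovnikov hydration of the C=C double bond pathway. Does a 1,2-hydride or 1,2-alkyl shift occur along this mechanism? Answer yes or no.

The first-formed carbocation is secondary.
The adjacent sec-butyl carbon already bears 2 other carbon substituents and has a hydrogen to migrate; after a 1,2-hydride shift from that carbon the positive charge sits on a tertiary centre.
Tertiary is more stable than secondary, so the shift occurs.

yes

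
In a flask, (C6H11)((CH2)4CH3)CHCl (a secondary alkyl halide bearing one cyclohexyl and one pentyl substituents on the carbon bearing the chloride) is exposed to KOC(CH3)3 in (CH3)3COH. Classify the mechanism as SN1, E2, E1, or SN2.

E2

Conditions: a strong/bulky base with a secondary substrate bearing a β-hydrogen.
These conditions are the textbook signature of the E2 pathway.
A strong (often hindered) base removes a β-H in concert with loss of the leaving group — bimolecular elimination.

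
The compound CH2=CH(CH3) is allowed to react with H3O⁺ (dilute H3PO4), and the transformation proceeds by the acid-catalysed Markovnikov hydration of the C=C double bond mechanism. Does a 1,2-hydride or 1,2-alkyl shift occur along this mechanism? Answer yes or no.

no

The first-formed carbocation is secondary.
No single 1,2-shift to an adjacent carbon would produce a more-substituted cation than the one already present, so no rearrangement occurs.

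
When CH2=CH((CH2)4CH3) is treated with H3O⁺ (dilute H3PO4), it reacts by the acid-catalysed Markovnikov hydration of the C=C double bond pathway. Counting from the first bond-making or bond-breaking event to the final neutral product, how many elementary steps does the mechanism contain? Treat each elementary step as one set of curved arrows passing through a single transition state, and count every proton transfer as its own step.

3

Step 1: Electrophilic addition begins with the π(C=C) electrons forming a bond to the proton of H3O⁺. Following Markovnikov's rule, the resulting cation is secondary. H2O is released.
(No 1,2-shift: no single shift to an adjacent carbon would give a more stable cation.)
Step 2: Nucleophilic capture of the cation by H2O produces the protonated alcohol (an oxonium ion).
Step 3: Proton transfer from the O–H of the oxonium ion to H2O completes the catalytic cycle and yields the alcohol.
Total: 3 elementary steps.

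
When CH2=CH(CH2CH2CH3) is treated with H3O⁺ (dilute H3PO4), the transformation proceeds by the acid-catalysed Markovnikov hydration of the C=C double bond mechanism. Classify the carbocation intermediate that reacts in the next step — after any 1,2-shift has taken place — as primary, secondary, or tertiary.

secondary

Step 1: The π electrons of the C=C bond attack a proton of H3O⁺; Markovnikov addition places the new C–H on the less-substituted alkene carbon, so the positive charge ends up on the more-substituted carbon — a secondary carbocation. H2O is released.
No single 1,2-shift to an adjacent carbon would give a more-substituted cation, so no rearrangement occurs.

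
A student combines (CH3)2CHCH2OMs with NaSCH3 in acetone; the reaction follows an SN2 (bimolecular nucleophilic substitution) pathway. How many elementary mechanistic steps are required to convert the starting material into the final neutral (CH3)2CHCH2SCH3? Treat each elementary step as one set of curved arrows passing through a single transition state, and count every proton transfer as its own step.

Step 1: Backside attack by CH3S⁻ on the carbon bearing the mesylate: the new C–S bond forms as the C–O bond breaks, with Walden inversion at carbon.
Total: 1 elementary step.

1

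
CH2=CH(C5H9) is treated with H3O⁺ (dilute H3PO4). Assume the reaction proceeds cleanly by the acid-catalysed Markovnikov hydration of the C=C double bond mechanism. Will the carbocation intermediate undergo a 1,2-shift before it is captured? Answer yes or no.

yes

The first-formed carbocation is secondary.
The adjacent cyclopentyl carbon already bears 2 other carbon substituents and has a hydrogen to migrate; after a 1,2-hydride shift from that carbon the positive charge sits on a tertiary centre.
Tertiary is more stable than secondary, so the shift occurs.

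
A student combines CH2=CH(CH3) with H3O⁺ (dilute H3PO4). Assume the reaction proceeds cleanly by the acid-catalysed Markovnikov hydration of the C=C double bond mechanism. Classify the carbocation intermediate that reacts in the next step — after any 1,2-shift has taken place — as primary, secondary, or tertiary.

Step 1: Protonation of the alkene by H3O⁺: the π bond acts as the nucleophile and picks up H⁺, giving the more stable (Markovnikov) secondary carbocation. H2O is released.
No single 1,2-shift to an adjacent carbon would give a more-substituted cation, so no rearrangement occurs.

secondary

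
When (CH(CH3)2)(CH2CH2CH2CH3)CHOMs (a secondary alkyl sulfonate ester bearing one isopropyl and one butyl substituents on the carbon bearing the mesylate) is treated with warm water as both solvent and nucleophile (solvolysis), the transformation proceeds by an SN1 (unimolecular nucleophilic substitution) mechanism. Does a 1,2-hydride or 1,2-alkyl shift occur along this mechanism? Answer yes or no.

The first-formed carbocation is secondary.
The adjacent isopropyl carbon already bears 2 other carbon substituents and has a hydrogen to migrate; after a 1,2-hydride shift from that carbon the positive charge sits on a tertiary centre.
Tertiary is more stable than secondary, so the shift occurs.

yes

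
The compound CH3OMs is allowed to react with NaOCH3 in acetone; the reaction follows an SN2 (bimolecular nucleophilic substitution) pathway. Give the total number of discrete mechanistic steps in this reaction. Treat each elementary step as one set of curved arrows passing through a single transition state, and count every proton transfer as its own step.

Step 1: Backside attack by CH3O⁻ on the carbon bearing the mesylate: the new C–O bond forms as the C–O bond breaks, with Walden inversion at carbon.
Total: 1 elementary step.

1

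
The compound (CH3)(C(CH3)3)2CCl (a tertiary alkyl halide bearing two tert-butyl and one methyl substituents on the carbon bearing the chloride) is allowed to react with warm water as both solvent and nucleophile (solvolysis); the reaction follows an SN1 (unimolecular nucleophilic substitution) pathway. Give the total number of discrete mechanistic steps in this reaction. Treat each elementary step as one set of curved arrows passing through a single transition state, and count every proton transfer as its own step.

Step 1: Rate-determining heterolysis of the C–Cl bond gives Cl⁻ and a tertiary carbocation.
(No 1,2-shift: no single shift to an adjacent carbon would give a more stable cation.)
Step 2: Nucleophilic capture: the oxygen of H2O bonds to the cationic carbon, producing an oxonium-ion intermediate.
Step 3: Proton transfer from the O–H of the oxonium ion to a solvent molecule delivers the neutral alcohol.
Total: 3 elementary steps.

3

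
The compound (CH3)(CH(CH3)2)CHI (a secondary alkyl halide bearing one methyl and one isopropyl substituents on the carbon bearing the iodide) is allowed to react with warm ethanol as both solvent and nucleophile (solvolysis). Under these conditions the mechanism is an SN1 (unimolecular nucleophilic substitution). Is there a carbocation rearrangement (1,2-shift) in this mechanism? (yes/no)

yes

The first-formed carbocation is secondary.
The adjacent isopropyl carbon already bears 2 other carbon substituents and has a hydrogen to migrate; after a 1,2-hydride shift from that carbon the positive charge sits on a tertiary centre.
Tertiary is more stable than secondary, so the shift occurs.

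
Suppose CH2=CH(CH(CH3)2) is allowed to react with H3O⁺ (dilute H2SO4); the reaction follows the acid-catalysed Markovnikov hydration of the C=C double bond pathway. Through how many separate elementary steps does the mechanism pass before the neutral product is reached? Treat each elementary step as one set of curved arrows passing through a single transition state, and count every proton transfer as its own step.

4

Step 1: Protonation of the alkene by H3O⁺: the π bond acts as the nucleophile and picks up H⁺, giving the more stable (Markovnikov) secondary carbocation. H2O is released.
Step 2: A hydride (H with its bonding pair) migrates from the adjacent isopropyl carbon to the cationic centre — a 1,2-hydride shift — upgrading the secondary cation to a tertiary one.
Step 3: Nucleophilic capture of the cation by H2O produces the protonated alcohol (an oxonium ion).
Step 4: Proton transfer from the O–H of the oxonium ion to H2O completes the catalytic cycle and yields the alcohol.
Total: 4 elementary steps.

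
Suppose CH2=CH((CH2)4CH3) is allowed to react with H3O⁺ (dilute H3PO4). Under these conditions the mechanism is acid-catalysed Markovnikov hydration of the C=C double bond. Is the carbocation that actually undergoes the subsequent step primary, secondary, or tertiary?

Step 1: The π electrons of the C=C bond attack a proton of H3O⁺; Markovnikov addition places the new C–H on the less-substituted alkene carbon, so the positive charge ends up on the more-substituted carbon — a secondary carbocation. H2O is released.
No single 1,2-shift to an adjacent carbon would give a more-substituted cation, so no rearrangement occurs.

secondary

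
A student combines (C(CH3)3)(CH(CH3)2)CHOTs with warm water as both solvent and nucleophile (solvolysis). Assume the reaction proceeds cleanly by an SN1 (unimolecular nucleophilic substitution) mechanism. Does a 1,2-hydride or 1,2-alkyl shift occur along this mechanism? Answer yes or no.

The first-formed carbocation is secondary.
The adjacent isopropyl carbon already bears 2 other carbon substituents and has a hydrogen to migrate; after a 1,2-hydride shift from that carbon the positive charge sits on a tertiary centre.
Tertiary is more stable than secondary, so the shift occurs.

yes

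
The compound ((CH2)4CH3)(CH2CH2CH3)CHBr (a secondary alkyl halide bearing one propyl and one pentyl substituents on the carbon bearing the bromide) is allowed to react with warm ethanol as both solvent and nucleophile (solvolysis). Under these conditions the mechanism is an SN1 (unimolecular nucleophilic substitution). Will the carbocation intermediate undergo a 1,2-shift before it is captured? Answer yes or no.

The first-formed carbocation is secondary.
No single 1,2-shift to an adjacent carbon would produce a more-substituted cation than the one already present, so no rearrangement occurs.

no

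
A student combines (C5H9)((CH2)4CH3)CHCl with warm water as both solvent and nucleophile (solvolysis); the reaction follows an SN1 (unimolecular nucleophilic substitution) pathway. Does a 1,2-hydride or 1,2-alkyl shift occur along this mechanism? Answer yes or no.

The first-formed carbocation is secondary.
The adjacent cyclopentyl carbon already bears 2 other carbon substituents and has a hydrogen to migrate; after a 1,2-hydride shift from that carbon the positive charge sits on a tertiary centre.
Tertiary is more stable than secondary, so the shift occurs.

yes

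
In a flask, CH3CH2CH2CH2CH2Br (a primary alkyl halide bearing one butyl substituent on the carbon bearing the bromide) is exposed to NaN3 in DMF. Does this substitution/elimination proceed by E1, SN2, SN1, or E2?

Conditions: a primary substrate with a strong nucleophile in the polar aprotic solvent DMF.
These conditions are the textbook signature of the SN2 pathway.
An unhindered substrate with a strong nucleophile in a polar aprotic solvent favours one-step backside displacement.

SN2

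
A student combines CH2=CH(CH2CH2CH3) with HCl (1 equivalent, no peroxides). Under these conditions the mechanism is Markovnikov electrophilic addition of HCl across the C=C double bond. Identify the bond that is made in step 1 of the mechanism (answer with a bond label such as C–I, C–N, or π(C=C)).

Step 1: Electrophilic addition begins with the π(C=C) electrons forming a bond to the proton of HCl. Following Markovnikov's rule, the resulting cation is secondary. The H–Cl bond breaks heterolytically, releasing Cl⁻.
The bond formed in this step is the C–H bond.

C–H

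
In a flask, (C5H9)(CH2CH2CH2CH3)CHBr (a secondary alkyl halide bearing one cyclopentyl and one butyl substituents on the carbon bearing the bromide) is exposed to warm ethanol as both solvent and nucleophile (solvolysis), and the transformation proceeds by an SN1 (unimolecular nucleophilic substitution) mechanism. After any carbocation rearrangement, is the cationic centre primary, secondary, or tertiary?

tertiary

Step 1: Unassisted departure of Br⁻ (taking the C–Br bonding pair) generates a secondary carbocation.
Step 2: A 1,2-hydride shift from the adjacent cyclopentyl carbon moves the positive charge from the secondary centre to an adjacent carbon, generating a more stable tertiary carbocation.
The cation rearranges from secondary to tertiary via a 1,2-hydride shift from the adjacent cyclopentyl carbon; the tertiary cation is what reacts next.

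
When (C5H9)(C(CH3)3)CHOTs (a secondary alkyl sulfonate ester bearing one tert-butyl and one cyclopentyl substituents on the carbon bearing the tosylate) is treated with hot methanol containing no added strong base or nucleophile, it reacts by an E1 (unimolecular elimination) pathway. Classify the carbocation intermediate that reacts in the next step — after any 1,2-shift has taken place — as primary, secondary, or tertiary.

tertiary

Step 1: Rate-determining heterolysis of the C–O bond gives TsO⁻ and a secondary carbocation.
Step 2: A 1,2-hydride shift from the adjacent cyclopentyl carbon moves the positive charge from the secondary centre to an adjacent carbon, generating a more stable tertiary carbocation.
The cation rearranges from secondary to tertiary via a 1,2-hydride shift from the adjacent cyclopentyl carbon; the tertiary cation is what reacts next.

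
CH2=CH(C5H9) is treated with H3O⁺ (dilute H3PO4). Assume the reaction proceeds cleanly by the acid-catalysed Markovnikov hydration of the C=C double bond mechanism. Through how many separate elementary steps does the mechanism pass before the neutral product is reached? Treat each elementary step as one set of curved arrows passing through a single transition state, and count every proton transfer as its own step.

Step 1: Protonation of the alkene by H3O⁺: the π bond acts as the nucleophile and picks up H⁺, giving the more stable (Markovnikov) secondary carbocation. H2O is released.
Step 2: Carbocation rearrangement: a 1,2-hydride shift from the adjacent cyclopentyl carbon converts the initially-formed secondary cation into the more stable tertiary cation.
Step 3: A lone pair on the oxygen of H2O attacks the carbocation, forming a C–O bond and an oxonium ion (a protonated alcohol).
Step 4: H2O removes a proton from the oxonium oxygen, regenerating H3O⁺ and giving the neutral alcohol.
Total: 4 elementary steps.

4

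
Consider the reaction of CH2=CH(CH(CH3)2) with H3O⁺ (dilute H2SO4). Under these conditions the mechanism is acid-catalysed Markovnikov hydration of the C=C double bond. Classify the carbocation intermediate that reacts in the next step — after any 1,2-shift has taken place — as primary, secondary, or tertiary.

tertiary

Step 1: Protonation of the alkene by H3O⁺: the π bond acts as the nucleophile and picks up H⁺, giving the more stable (Markovnikov) secondary carbocation. H2O is released.
Step 2: A 1,2-hydride shift from the adjacent isopropyl carbon moves the positive charge from the secondary centre to an adjacent carbon, generating a more stable tertiary carbocation.
The cation rearranges from secondary to tertiary via a 1,2-hydride shift from the adjacent isopropyl carbon; the tertiary cation is what reacts next.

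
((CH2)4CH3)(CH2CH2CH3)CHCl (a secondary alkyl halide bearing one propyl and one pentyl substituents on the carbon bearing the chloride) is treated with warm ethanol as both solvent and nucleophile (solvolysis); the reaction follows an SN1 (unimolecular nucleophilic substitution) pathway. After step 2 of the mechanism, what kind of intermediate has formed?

oxonium ion

Step 1: Ionisation: the C–Cl σ-bond cleaves heterolytically; both bonding electrons depart with Cl⁻, leaving a secondary carbocation at the α-carbon.
Step 2: Nucleophilic capture: the oxygen of CH3CH2OH bonds to the cationic carbon, producing an oxonium-ion intermediate.
After step 2 the species present is an oxonium ion.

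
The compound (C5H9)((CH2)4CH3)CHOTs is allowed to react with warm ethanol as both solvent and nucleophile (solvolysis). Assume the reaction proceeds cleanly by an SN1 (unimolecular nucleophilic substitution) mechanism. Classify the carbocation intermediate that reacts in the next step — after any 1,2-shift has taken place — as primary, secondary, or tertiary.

Step 1: Ionisation: the C–O σ-bond cleaves heterolytically; both bonding electrons depart with TsO⁻, leaving a secondary carbocation at the α-carbon.
Step 2: A hydride (H with its bonding pair) migrates from the adjacent cyclopentyl carbon to the cationic centre — a 1,2-hydride shift — upgrading the secondary cation to a tertiary one.
The cation rearranges from secondary to tertiary via a 1,2-hydride shift from the adjacent cyclopentyl carbon; the tertiary cation is what reacts next.

tertiary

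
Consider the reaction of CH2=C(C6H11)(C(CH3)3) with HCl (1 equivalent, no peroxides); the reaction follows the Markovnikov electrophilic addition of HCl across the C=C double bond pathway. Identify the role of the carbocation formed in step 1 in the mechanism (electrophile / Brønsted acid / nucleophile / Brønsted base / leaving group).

electrophile

Step 2: Nucleophilic attack by Cl⁻ on the carbocation completes the addition, giving R–Cl.
The carbocation formed in step 1 accepts an electron pair into an empty or π* orbital — it is the electrophile.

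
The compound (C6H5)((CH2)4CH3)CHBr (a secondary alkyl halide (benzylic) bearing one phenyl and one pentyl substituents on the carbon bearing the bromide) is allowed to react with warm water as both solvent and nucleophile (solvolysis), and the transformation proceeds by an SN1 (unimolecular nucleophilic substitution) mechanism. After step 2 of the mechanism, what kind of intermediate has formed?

oxonium ion

Step 1: Unassisted departure of Br⁻ (taking the C–Br bonding pair) generates a secondary carbocation.
Step 2: Nucleophilic capture: the oxygen of H2O bonds to the cationic carbon, producing an oxonium-ion intermediate.
After step 2 the species present is an oxonium ion.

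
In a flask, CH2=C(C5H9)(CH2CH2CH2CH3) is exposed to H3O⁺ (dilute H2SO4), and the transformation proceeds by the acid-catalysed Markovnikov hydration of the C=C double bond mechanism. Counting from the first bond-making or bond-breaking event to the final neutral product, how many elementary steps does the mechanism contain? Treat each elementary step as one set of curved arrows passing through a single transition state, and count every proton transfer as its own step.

Step 1: Electrophilic addition begins with the π(C=C) electrons forming a bond to the proton of H3O⁺. Following Markovnikov's rule, the resulting cation is tertiary. H2O is released.
(No 1,2-shift: no single shift to an adjacent carbon would give a more stable cation.)
Step 2: Water acts as the nucleophile: an oxygen lone pair bonds to the cationic carbon, giving an oxonium-ion intermediate.
Step 3: Deprotonation of the oxonium ion by a water molecule delivers the neutral alcohol and regenerates the acid catalyst.
Total: 3 elementary steps.

3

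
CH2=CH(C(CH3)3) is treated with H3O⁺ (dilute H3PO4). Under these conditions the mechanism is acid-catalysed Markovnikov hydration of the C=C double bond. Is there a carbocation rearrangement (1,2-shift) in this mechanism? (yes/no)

The first-formed carbocation is secondary.
The adjacent tert-butyl carbon has no hydrogen but bears methyl groups; migration of one methyl with its bonding pair (a 1,2-methyl shift) places the charge on a tertiary centre.
Tertiary is more stable than secondary, so the shift occurs.

yes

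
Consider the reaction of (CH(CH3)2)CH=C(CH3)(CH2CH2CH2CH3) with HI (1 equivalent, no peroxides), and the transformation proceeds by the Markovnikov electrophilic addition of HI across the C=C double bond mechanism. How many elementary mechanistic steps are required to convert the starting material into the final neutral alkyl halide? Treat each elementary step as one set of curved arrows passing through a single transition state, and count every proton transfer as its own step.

Step 1: Electrophilic addition begins with the π(C=C) electrons forming a bond to the proton of HI. Following Markovnikov's rule, the resulting cation is tertiary. The H–I bond breaks heterolytically, releasing I⁻.
(No 1,2-shift: no single shift to an adjacent carbon would give a more stable cation.)
Step 2: I⁻ captures the cation: a lone pair on I⁻ fills the empty p orbital, producing the alkyl halide product.
Total: 2 elementary steps.

2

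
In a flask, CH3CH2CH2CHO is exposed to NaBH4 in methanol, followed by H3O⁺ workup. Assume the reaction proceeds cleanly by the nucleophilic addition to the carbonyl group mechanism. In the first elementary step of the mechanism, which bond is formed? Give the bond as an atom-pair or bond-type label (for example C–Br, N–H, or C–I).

C–H

Step 1: H⁻ (delivered from BH4⁻) attacks the sp² carbonyl carbon; the C=O π bond breaks and the electrons end up as a lone pair on the alkoxide oxygen of the tetrahedral intermediate.
The bond formed in this step is the C–H bond.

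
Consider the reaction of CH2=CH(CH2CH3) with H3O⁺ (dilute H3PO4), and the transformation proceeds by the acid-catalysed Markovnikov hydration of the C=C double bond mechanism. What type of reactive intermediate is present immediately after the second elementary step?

oxonium ion

Step 1: The π electrons of the C=C bond attack a proton of H3O⁺; Markovnikov addition places the new C–H on the less-substituted alkene carbon, so the positive charge ends up on the more-substituted carbon — a secondary carbocation. H2O is released.
Step 2: Nucleophilic capture of the cation by H2O produces the protonated alcohol (an oxonium ion).
After step 2 the species present is an oxonium ion.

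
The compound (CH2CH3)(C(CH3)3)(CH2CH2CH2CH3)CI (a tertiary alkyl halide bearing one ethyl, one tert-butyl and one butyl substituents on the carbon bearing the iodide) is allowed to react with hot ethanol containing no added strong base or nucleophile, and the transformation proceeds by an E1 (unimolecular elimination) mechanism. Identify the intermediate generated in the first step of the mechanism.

Step 1: Ionisation: the C–I σ-bond cleaves heterolytically; both bonding electrons depart with I⁻, leaving a tertiary carbocation at the α-carbon.
After step 1 the species present is a tertiary carbocation.

tertiary carbocation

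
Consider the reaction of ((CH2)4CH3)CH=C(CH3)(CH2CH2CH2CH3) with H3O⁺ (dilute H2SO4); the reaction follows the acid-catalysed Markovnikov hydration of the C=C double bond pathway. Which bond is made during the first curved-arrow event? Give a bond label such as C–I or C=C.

C–H

Step 1: The π electrons of the C=C bond attack a proton of H3O⁺; Markovnikov addition places the new C–H on the less-substituted alkene carbon, so the positive charge ends up on the more-substituted carbon — a tertiary carbocation. H2O is released.
The bond formed in this step is the C–H bond.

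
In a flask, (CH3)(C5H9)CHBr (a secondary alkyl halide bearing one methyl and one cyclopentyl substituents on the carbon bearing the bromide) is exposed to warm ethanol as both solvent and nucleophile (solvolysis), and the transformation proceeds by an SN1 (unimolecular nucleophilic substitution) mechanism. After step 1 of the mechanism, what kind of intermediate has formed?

Step 1: Rate-determining heterolysis of the C–Br bond gives Br⁻ and a secondary carbocation.
After step 1 the species present is a secondary carbocation.

secondary carbocation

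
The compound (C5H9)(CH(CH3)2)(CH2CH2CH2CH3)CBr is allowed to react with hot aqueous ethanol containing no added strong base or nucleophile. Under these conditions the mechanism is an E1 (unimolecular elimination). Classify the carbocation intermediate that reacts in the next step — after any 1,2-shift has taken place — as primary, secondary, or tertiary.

Step 1: The C–Br bond breaks with both electrons going to the bromide; Br⁻ leaves and a tertiary carbocation remains.
No single 1,2-shift to an adjacent carbon would give a more-substituted cation, so no rearrangement occurs.

tertiary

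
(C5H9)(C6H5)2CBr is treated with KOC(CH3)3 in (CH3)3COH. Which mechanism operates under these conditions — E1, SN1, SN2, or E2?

Conditions: a strong/bulky base with a tertiary substrate bearing a β-hydrogen.
These conditions are the textbook signature of the E2 pathway.
A strong (often hindered) base removes a β-H in concert with loss of the leaving group — bimolecular elimination.

E2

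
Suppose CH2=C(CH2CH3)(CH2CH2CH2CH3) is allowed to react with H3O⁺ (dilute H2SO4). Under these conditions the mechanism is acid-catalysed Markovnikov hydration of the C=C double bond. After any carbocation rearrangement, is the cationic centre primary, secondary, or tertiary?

Step 1: Electrophilic addition begins with the π(C=C) electrons forming a bond to the proton of H3O⁺. Following Markovnikov's rule, the resulting cation is tertiary. H2O is released.
No single 1,2-shift to an adjacent carbon would give a more-substituted cation, so no rearrangement occurs.

tertiary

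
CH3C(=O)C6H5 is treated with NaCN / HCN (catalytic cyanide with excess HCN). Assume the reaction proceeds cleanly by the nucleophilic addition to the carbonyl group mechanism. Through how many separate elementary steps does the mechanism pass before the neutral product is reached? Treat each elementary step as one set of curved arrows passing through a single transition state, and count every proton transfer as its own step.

2

Step 1: Nucleophilic addition: CN⁻ adds to the carbonyl carbon, pushing the π(C=O) electron pair onto oxygen and giving a tetrahedral alkoxide.
Step 2: The alkoxide is protonated in situ by undissociated HCN, yielding a cyanohydrin; the CN⁻ so formed carries on the cycle.
Total: 2 elementary steps.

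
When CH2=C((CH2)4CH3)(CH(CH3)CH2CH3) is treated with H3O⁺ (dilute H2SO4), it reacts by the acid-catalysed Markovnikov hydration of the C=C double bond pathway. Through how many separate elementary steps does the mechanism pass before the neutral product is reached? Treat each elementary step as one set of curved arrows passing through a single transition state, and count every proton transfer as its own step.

3

Step 1: Electrophilic addition begins with the π(C=C) electrons forming a bond to the proton of H3O⁺. Following Markovnikov's rule, the resulting cation is tertiary. H2O is released.
(No 1,2-shift: no single shift to an adjacent carbon would give a more stable cation.)
Step 2: A lone pair on the oxygen of H2O attacks the carbocation, forming a C–O bond and an oxonium ion (a protonated alcohol).
Step 3: Deprotonation of the oxonium ion by a water molecule delivers the neutral alcohol and regenerates the acid catalyst.
Total: 3 elementary steps.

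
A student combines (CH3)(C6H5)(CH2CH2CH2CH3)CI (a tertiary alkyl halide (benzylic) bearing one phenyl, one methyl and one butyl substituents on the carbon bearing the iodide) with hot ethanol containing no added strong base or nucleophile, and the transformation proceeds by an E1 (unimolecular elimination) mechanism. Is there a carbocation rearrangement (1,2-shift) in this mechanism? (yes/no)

no

The first-formed carbocation is tertiary.
No single 1,2-shift to an adjacent carbon would produce a more-substituted cation than the one already present, so no rearrangement occurs.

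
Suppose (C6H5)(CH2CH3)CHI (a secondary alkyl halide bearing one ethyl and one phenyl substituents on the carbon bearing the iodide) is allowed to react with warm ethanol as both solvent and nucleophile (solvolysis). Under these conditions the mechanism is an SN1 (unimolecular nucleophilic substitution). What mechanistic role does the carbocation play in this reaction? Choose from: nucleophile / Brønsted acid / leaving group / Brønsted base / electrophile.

Step 2: Nucleophilic capture: the oxygen of CH3CH2OH bonds to the cationic carbon, producing an oxonium-ion intermediate.
The carbocation accepts an electron pair into an empty or π* orbital — it is the electrophile.

electrophile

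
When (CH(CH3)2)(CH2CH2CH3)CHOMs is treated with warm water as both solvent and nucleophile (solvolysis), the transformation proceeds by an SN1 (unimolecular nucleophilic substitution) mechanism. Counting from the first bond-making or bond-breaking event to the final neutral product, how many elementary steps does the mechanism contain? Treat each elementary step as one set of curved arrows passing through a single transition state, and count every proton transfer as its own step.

Step 1: Rate-determining heterolysis of the C–O bond gives MsO⁻ and a secondary carbocation.
Step 2: A hydride (H with its bonding pair) migrates from the adjacent isopropyl carbon to the cationic centre — a 1,2-hydride shift — upgrading the secondary cation to a tertiary one.
Step 3: H2O donates an oxygen lone pair into the empty p orbital of the cation, giving a protonated alcohol (an oxonium ion).
Step 4: Deprotonation of the oxonium oxygen by solvent water yields the neutral alcohol.
Total: 4 elementary steps.

4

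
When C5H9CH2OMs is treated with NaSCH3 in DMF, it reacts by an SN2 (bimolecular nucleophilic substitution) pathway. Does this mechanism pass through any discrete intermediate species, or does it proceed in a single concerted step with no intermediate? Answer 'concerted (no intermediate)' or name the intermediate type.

concerted (no intermediate)

Backside attack by CH3S⁻ on the carbon bearing the mesylate: the new C–S bond forms as the C–O bond breaks, with Walden inversion at carbon.
All bond changes occur in one transition state; no discrete intermediate is formed.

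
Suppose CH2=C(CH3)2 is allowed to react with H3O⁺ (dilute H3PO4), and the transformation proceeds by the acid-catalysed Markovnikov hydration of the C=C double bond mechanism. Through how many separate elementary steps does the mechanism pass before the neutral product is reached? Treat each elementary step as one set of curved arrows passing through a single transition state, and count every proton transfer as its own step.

3

Step 1: Electrophilic addition begins with the π(C=C) electrons forming a bond to the proton of H3O⁺. Following Markovnikov's rule, the resulting cation is tertiary. H2O is released.
(No 1,2-shift: no single shift to an adjacent carbon would give a more stable cation.)
Step 2: Water acts as the nucleophile: an oxygen lone pair bonds to the cationic carbon, giving an oxonium-ion intermediate.
Step 3: Proton transfer from the O–H of the oxonium ion to H2O completes the catalytic cycle and yields the alcohol.
Total: 3 elementary steps.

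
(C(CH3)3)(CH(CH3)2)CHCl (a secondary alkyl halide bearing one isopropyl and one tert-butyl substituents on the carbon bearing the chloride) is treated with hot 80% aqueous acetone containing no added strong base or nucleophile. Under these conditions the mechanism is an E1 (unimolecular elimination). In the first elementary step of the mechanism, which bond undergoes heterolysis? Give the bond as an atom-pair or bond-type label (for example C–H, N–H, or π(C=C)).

C–Cl

Step 1: Rate-determining heterolysis of the C–Cl bond gives Cl⁻ and a secondary carbocation.
The bond broken in this step is the C–Cl bond.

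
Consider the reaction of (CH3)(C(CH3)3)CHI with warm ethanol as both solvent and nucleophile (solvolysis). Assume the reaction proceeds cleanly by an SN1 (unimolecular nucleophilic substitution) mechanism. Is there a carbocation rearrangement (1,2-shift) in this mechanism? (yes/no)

The first-formed carbocation is secondary.
The adjacent tert-butyl carbon has no hydrogen but bears methyl groups; migration of one methyl with its bonding pair (a 1,2-methyl shift) places the charge on a tertiary centre.
Tertiary is more stable than secondary, so the shift occurs.

yes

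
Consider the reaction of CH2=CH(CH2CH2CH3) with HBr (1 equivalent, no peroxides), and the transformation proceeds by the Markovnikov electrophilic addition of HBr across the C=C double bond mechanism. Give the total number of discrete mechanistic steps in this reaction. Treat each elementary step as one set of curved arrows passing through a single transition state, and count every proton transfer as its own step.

Step 1: The π electrons of the C=C bond attack a proton of HBr; Markovnikov addition places the new C–H on the less-substituted alkene carbon, so the positive charge ends up on the more-substituted carbon — a secondary carbocation. The H–Br bond breaks heterolytically, releasing Br⁻.
(No 1,2-shift: no single shift to an adjacent carbon would give a more stable cation.)
Step 2: Nucleophilic attack by Br⁻ on the carbocation completes the addition, giving R–Br.
Total: 2 elementary steps.

2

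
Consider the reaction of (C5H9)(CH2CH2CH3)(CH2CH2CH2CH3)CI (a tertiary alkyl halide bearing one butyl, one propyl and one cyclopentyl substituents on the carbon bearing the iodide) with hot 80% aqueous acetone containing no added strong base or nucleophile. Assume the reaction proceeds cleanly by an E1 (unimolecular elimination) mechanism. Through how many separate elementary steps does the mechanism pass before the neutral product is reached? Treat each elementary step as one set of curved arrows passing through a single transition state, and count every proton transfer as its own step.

2

Step 1: Ionisation: the C–I σ-bond cleaves heterolytically; both bonding electrons depart with I⁻, leaving a tertiary carbocation at the α-carbon.
(No 1,2-shift: no single shift to an adjacent carbon would give a more stable cation.)
Step 2: Loss of a β-proton to a water molecule of the solvent: the C–H bonding pair collapses toward the cationic carbon to form the C=C π bond, yielding the alkene.
Total: 2 elementary steps.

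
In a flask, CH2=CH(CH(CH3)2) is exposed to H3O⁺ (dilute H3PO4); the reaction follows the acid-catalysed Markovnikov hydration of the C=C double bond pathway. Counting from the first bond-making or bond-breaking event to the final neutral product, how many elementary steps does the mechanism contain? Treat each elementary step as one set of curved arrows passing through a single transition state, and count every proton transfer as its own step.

Step 1: The π electrons of the C=C bond attack a proton of H3O⁺; Markovnikov addition places the new C–H on the less-substituted alkene carbon, so the positive charge ends up on the more-substituted carbon — a secondary carbocation. H2O is released.
Step 2: A 1,2-hydride shift from the adjacent isopropyl carbon moves the positive charge from the secondary centre to an adjacent carbon, generating a more stable tertiary carbocation.
Step 3: Water acts as the nucleophile: an oxygen lone pair bonds to the cationic carbon, giving an oxonium-ion intermediate.
Step 4: H2O removes a proton from the oxonium oxygen, regenerating H3O⁺ and giving the neutral alcohol.
Total: 4 elementary steps.

4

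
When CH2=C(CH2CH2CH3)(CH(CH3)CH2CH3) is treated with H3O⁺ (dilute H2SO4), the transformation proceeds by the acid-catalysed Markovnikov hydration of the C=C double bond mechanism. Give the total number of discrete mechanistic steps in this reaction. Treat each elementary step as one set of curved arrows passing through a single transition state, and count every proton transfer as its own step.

3

Step 1: Protonation of the alkene by H3O⁺: the π bond acts as the nucleophile and picks up H⁺, giving the more stable (Markovnikov) tertiary carbocation. H2O is released.
(No 1,2-shift: no single shift to an adjacent carbon would give a more stable cation.)
Step 2: A lone pair on the oxygen of H2O attacks the carbocation, forming a C–O bond and an oxonium ion (a protonated alcohol).
Step 3: Deprotonation of the oxonium ion by a water molecule delivers the neutral alcohol and regenerates the acid catalyst.
Total: 3 elementary steps.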